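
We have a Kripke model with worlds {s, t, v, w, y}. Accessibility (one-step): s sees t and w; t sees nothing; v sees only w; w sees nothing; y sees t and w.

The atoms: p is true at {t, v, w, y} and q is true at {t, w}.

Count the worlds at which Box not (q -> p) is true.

2

s: successors {t, w}; not (q -> p) there: t:F, w:F. ✗
t: no successors, so Box not (q -> p) holds vacuously. ✓
v: successors {w}; not (q -> p) there: w:F. ✗
w: no successors, so Box not (q -> p) holds vacuously. ✓
y: successors {t, w}; not (q -> p) there: t:F, w:F. ✗
Satisfying worlds: {t, w}.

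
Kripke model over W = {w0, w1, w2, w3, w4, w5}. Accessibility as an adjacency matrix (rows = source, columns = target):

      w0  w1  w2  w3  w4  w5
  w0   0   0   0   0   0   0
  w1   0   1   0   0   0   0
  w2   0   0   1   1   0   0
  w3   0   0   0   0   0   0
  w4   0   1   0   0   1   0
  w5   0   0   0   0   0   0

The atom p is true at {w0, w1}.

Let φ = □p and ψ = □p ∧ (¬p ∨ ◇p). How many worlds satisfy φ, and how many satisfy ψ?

4 and 3

For □p:
w0: no successors, so □p holds vacuously. ✓
w1: successors {w1}; p there: w1:T. ✓
w2: successors {w2, w3}; p there: w2:F, w3:F. ✗
w3: no successors, so □p holds vacuously. ✓
w4: successors {w1, w4}; p there: w1:T, w4:F. ✗
w5: no successors, so □p holds vacuously. ✓
— 4 worlds.
For □p ∧ (¬p ∨ ◇p):
w0: □p is T, ¬p ∨ ◇p is F. ✗
w1: □p is T, ¬p ∨ ◇p is T. ✓
w2: □p is F, ¬p ∨ ◇p is T. ✗
w3: □p is T, ¬p ∨ ◇p is T. ✓
w4: □p is F, ¬p ∨ ◇p is T. ✗
w5: □p is T, ¬p ∨ ◇p is T. ✓
— 3 worlds.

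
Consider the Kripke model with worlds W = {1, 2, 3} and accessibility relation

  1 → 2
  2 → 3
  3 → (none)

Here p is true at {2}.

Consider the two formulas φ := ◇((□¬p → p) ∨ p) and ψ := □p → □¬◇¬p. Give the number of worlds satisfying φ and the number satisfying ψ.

1 and 2

For ◇((□¬p → p) ∨ p):
1: successors {2}; (□¬p → p) ∨ p there: 2:T. ✓
2: successors {3}; (□¬p → p) ∨ p there: 3:F. ✗
3: no successors, so ◇((□¬p → p) ∨ p) fails. ✗
— 1 world.
For □p → □¬◇¬p:
1: □p is T, □¬◇¬p is F. ✗
2: □p is F, □¬◇¬p is T. ✓
3: □p is T, □¬◇¬p is T. ✓
— 2 worlds.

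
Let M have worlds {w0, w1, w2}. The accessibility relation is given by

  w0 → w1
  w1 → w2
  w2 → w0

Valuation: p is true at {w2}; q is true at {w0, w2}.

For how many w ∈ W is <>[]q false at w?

1

w0: successors {w1}; []q there: w1:T. ✓
w1: successors {w2}; []q there: w2:T. ✓
w2: successors {w0}; []q there: w0:F. ✗
Satisfying worlds: {w0, w1}.
So <>[]q fails at the other 1 world.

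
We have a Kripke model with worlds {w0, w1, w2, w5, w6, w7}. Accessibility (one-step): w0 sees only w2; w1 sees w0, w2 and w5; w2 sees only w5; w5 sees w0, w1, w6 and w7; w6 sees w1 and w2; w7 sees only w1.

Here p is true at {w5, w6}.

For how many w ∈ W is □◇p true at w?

w0: successors {w2}; ◇p there: w2:T. ✓
w1: successors {w0, w2, w5}; ◇p there: w0:F, w2:T, w5:T. ✗
w2: successors {w5}; ◇p there: w5:T. ✓
w5: successors {w0, w1, w6, w7}; ◇p there: w0:F, w1:T, w6:F, w7:F. ✗
w6: successors {w1, w2}; ◇p there: w1:T, w2:T. ✓
w7: successors {w1}; ◇p there: w1:T. ✓
Satisfying worlds: {w0, w2, w6, w7}.

4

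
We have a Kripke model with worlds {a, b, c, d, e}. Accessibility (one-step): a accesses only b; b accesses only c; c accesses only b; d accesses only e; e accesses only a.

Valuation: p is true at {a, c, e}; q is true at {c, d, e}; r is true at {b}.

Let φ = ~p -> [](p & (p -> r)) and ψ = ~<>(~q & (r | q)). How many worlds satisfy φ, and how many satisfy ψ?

For ~p -> [](p & (p -> r)):
a: ~p is F, [](p & (p -> r)) is F. ✓
b: ~p is T, [](p & (p -> r)) is F. ✗
c: ~p is F, [](p & (p -> r)) is F. ✓
d: ~p is T, [](p & (p -> r)) is F. ✗
e: ~p is F, [](p & (p -> r)) is F. ✓
— 3 worlds.
For ~<>(~q & (r | q)):
a: <>(~q & (r | q)) is T. ✗
b: <>(~q & (r | q)) is F. ✓
c: <>(~q & (r | q)) is T. ✗
d: <>(~q & (r | q)) is F. ✓
e: <>(~q & (r | q)) is F. ✓
— 3 worlds.

3 and 3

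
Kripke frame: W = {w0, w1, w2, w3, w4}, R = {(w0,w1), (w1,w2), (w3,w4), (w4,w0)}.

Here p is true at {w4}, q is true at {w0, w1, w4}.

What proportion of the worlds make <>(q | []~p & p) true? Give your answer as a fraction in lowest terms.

w0: successors {w1}; q | []~p & p there: w1:T. ✓
w1: successors {w2}; q | []~p & p there: w2:F. ✗
w2: no successors, so <>(q | []~p & p) fails. ✗
w3: successors {w4}; q | []~p & p there: w4:T. ✓
w4: successors {w0}; q | []~p & p there: w0:T. ✓
That's 3 of 5 worlds, so 3/5.

3/5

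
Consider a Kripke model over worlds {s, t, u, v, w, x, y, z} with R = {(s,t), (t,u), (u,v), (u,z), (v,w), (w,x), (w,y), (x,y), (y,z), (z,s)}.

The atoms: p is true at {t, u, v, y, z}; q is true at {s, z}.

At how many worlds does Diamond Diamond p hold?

s: successors {t}; Diamond p there: t:T. ✓
t: successors {u}; Diamond p there: u:T. ✓
u: successors {v, z}; Diamond p there: v:F, z:F. ✗
v: successors {w}; Diamond p there: w:T. ✓
w: successors {x, y}; Diamond p there: x:T, y:T. ✓
x: successors {y}; Diamond p there: y:T. ✓
y: successors {z}; Diamond p there: z:F. ✗
z: successors {s}; Diamond p there: s:T. ✓
Satisfying worlds: {s, t, v, w, x, z}.

6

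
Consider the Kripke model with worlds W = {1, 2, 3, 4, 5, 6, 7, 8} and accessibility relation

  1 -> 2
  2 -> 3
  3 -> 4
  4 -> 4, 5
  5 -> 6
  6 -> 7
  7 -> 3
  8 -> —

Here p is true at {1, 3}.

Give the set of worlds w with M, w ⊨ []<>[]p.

{5, 8}

1: successors {2}; <>[]p there: 2:F. ✗
2: successors {3}; <>[]p there: 3:F. ✗
3: successors {4}; <>[]p there: 4:F. ✗
4: successors {4, 5}; <>[]p there: 4:F, 5:F. ✗
5: successors {6}; <>[]p there: 6:T. ✓
6: successors {7}; <>[]p there: 7:F. ✗
7: successors {3}; <>[]p there: 3:F. ✗
8: no successors, so []<>[]p holds vacuously. ✓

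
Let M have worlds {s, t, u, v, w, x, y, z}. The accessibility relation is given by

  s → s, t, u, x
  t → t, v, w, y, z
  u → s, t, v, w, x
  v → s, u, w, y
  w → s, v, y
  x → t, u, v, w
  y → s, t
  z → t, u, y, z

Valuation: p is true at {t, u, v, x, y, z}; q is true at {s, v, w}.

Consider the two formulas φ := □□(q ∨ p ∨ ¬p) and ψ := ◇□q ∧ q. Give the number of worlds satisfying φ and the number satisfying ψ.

For □□(q ∨ p ∨ ¬p):
s: successors {s, t, u, x}; □(q ∨ p ∨ ¬p) there: s:T, t:T, u:T, x:T. ✓
t: successors {t, v, w, y, z}; □(q ∨ p ∨ ¬p) there: t:T, v:T, w:T, y:T, z:T. ✓
u: successors {s, t, v, w, x}; □(q ∨ p ∨ ¬p) there: s:T, t:T, v:T, w:T, x:T. ✓
v: successors {s, u, w, y}; □(q ∨ p ∨ ¬p) there: s:T, u:T, w:T, y:T. ✓
w: successors {s, v, y}; □(q ∨ p ∨ ¬p) there: s:T, v:T, y:T. ✓
x: successors {t, u, v, w}; □(q ∨ p ∨ ¬p) there: t:T, u:T, v:T, w:T. ✓
y: successors {s, t}; □(q ∨ p ∨ ¬p) there: s:T, t:T. ✓
z: successors {t, u, y, z}; □(q ∨ p ∨ ¬p) there: t:T, u:T, y:T, z:T. ✓
— 8 worlds.
For ◇□q ∧ q:
s: ◇□q is F, q is T. ✗
t: ◇□q is F, q is F. ✗
u: ◇□q is F, q is F. ✗
v: ◇□q is F, q is T. ✗
w: ◇□q is F, q is T. ✗
x: ◇□q is F, q is F. ✗
y: ◇□q is F, q is F. ✗
z: ◇□q is F, q is F. ✗
— 0 worlds.

8 and 0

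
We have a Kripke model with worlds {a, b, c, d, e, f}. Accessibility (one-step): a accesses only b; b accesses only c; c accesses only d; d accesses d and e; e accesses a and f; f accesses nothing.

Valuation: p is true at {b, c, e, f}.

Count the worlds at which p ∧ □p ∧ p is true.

a: p ∧ □p is F, p is F. ✗
b: p ∧ □p is T, p is T. ✓
c: p ∧ □p is F, p is T. ✗
d: p ∧ □p is F, p is F. ✗
e: p ∧ □p is F, p is T. ✗
f: p ∧ □p is T, p is T. ✓
Satisfying worlds: {b, f}.

2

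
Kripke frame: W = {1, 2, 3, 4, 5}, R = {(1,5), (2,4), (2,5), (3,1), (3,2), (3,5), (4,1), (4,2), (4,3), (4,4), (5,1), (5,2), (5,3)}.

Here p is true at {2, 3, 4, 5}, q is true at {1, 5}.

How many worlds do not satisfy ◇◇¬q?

1: successors {5}; ◇¬q there: 5:T. ✓
2: successors {4, 5}; ◇¬q there: 4:T, 5:T. ✓
3: successors {1, 2, 5}; ◇¬q there: 1:F, 2:T, 5:T. ✓
4: successors {1, 2, 3, 4}; ◇¬q there: 1:F, 2:T, 3:T, 4:T. ✓
5: successors {1, 2, 3}; ◇¬q there: 1:F, 2:T, 3:T. ✓
Satisfying worlds: {1, 2, 3, 4, 5}.
So ◇◇¬q fails at the other 0 worlds.

0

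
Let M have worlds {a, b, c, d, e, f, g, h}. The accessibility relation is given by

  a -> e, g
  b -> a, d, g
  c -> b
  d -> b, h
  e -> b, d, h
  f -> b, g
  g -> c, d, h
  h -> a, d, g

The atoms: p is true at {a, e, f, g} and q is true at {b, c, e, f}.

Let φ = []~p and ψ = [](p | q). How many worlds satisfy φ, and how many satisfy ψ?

For []~p:
a: successors {e, g}; ~p there: e:F, g:F. ✗
b: successors {a, d, g}; ~p there: a:F, d:T, g:F. ✗
c: successors {b}; ~p there: b:T. ✓
d: successors {b, h}; ~p there: b:T, h:T. ✓
e: successors {b, d, h}; ~p there: b:T, d:T, h:T. ✓
f: successors {b, g}; ~p there: b:T, g:F. ✗
g: successors {c, d, h}; ~p there: c:T, d:T, h:T. ✓
h: successors {a, d, g}; ~p there: a:F, d:T, g:F. ✗
— 4 worlds.
For [](p | q):
a: successors {e, g}; p | q there: e:T, g:T. ✓
b: successors {a, d, g}; p | q there: a:T, d:F, g:T. ✗
c: successors {b}; p | q there: b:T. ✓
d: successors {b, h}; p | q there: b:T, h:F. ✗
e: successors {b, d, h}; p | q there: b:T, d:F, h:F. ✗
f: successors {b, g}; p | q there: b:T, g:T. ✓
g: successors {c, d, h}; p | q there: c:T, d:F, h:F. ✗
h: successors {a, d, g}; p | q there: a:T, d:F, g:T. ✗
— 3 worlds.

4 and 3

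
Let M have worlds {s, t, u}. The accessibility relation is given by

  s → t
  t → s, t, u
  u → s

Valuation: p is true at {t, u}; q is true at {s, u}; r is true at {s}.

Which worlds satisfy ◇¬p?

{t, u}

s: successors {t}; ¬p there: t:F. ✗
t: successors {s, t, u}; ¬p there: s:T, t:F, u:F. ✓
u: successors {s}; ¬p there: s:T. ✓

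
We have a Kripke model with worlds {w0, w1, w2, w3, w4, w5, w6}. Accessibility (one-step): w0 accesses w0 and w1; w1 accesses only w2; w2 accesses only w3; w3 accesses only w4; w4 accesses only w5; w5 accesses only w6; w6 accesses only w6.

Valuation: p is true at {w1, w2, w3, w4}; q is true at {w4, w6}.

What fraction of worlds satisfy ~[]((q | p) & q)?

4/7

w0: []((q | p) & q) is F. ✓
w1: []((q | p) & q) is F. ✓
w2: []((q | p) & q) is F. ✓
w3: []((q | p) & q) is T. ✗
w4: []((q | p) & q) is F. ✓
w5: []((q | p) & q) is T. ✗
w6: []((q | p) & q) is T. ✗
That's 4 of 7 worlds, so 4/7.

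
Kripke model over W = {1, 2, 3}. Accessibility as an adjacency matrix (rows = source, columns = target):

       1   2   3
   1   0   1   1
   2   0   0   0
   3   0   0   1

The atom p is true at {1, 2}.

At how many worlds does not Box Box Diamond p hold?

1: Box Box Diamond p is F. ✓
2: Box Box Diamond p is T. ✗
3: Box Box Diamond p is F. ✓
Satisfying worlds: {1, 3}.

2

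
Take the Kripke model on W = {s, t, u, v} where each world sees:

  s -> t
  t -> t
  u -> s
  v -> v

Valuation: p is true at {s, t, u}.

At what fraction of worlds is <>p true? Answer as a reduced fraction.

s: successors {t}; p there: t:T. ✓
t: successors {t}; p there: t:T. ✓
u: successors {s}; p there: s:T. ✓
v: successors {v}; p there: v:F. ✗
That's 3 of 4 worlds, so 3/4.

3/4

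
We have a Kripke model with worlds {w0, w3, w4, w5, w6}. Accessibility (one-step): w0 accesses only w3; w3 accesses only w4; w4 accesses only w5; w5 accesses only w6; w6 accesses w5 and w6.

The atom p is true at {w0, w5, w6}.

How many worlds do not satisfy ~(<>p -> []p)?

5

w0: <>p -> []p is T. ✗
w3: <>p -> []p is T. ✗
w4: <>p -> []p is T. ✗
w5: <>p -> []p is T. ✗
w6: <>p -> []p is T. ✗
Satisfying worlds: ∅.
So ~(<>p -> []p) fails at the other 5 worlds.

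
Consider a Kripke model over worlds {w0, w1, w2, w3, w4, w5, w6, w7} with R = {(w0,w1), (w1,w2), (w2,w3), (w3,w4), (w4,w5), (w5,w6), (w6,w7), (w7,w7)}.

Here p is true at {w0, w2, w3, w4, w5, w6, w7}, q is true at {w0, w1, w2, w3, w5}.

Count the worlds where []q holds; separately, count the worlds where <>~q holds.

For []q:
w0: successors {w1}; q there: w1:T. ✓
w1: successors {w2}; q there: w2:T. ✓
w2: successors {w3}; q there: w3:T. ✓
w3: successors {w4}; q there: w4:F. ✗
w4: successors {w5}; q there: w5:T. ✓
w5: successors {w6}; q there: w6:F. ✗
w6: successors {w7}; q there: w7:F. ✗
w7: successors {w7}; q there: w7:F. ✗
— 4 worlds.
For <>~q:
w0: successors {w1}; ~q there: w1:F. ✗
w1: successors {w2}; ~q there: w2:F. ✗
w2: successors {w3}; ~q there: w3:F. ✗
w3: successors {w4}; ~q there: w4:T. ✓
w4: successors {w5}; ~q there: w5:F. ✗
w5: successors {w6}; ~q there: w6:T. ✓
w6: successors {w7}; ~q there: w7:T. ✓
w7: successors {w7}; ~q there: w7:T. ✓
— 4 worlds.

4 and 4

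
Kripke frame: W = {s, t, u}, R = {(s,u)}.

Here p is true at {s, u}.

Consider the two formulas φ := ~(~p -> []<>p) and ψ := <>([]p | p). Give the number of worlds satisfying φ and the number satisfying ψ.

0 and 1

For ~(~p -> []<>p):
s: ~p -> []<>p is T. ✗
t: ~p -> []<>p is T. ✗
u: ~p -> []<>p is T. ✗
— 0 worlds.
For <>([]p | p):
s: successors {u}; []p | p there: u:T. ✓
t: no successors, so <>([]p | p) fails. ✗
u: no successors, so <>([]p | p) fails. ✗
— 1 world.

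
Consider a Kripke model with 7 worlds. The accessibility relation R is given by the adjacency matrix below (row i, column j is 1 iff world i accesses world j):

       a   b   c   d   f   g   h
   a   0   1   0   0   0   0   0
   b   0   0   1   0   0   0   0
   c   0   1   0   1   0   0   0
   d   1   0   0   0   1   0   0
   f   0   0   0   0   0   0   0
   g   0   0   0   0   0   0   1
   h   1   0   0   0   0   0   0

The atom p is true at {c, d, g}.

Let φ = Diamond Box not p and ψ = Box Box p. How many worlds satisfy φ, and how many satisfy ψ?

For Diamond Box not p:
a: successors {b}; Box not p there: b:F. ✗
b: successors {c}; Box not p there: c:F. ✗
c: successors {b, d}; Box not p there: b:F, d:T. ✓
d: successors {a, f}; Box not p there: a:T, f:T. ✓
f: no successors, so Diamond Box not p fails. ✗
g: successors {h}; Box not p there: h:T. ✓
h: successors {a}; Box not p there: a:T. ✓
— 4 worlds.
For Box Box p:
a: successors {b}; Box p there: b:T. ✓
b: successors {c}; Box p there: c:F. ✗
c: successors {b, d}; Box p there: b:T, d:F. ✗
d: successors {a, f}; Box p there: a:F, f:T. ✗
f: no successors, so Box Box p holds vacuously. ✓
g: successors {h}; Box p there: h:F. ✗
h: successors {a}; Box p there: a:F. ✗
— 2 worlds.

4 and 2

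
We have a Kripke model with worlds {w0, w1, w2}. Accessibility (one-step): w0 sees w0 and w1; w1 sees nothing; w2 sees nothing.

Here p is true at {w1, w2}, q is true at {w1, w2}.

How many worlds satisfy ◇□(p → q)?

w0: successors {w0, w1}; □(p → q) there: w0:T, w1:T. ✓
w1: no successors, so ◇□(p → q) fails. ✗
w2: no successors, so ◇□(p → q) fails. ✗
Satisfying worlds: {w0}.

1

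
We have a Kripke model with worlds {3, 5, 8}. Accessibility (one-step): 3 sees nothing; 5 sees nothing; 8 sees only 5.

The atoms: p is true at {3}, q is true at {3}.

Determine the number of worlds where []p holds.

2

3: no successors, so []p holds vacuously. ✓
5: no successors, so []p holds vacuously. ✓
8: successors {5}; p there: 5:F. ✗
Satisfying worlds: {3, 5}.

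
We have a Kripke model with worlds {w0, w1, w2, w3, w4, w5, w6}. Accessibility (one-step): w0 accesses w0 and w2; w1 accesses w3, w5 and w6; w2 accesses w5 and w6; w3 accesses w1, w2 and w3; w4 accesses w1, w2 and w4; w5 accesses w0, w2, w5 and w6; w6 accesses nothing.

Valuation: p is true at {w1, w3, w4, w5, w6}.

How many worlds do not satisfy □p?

4

w0: successors {w0, w2}; p there: w0:F, w2:F. ✗
w1: successors {w3, w5, w6}; p there: w3:T, w5:T, w6:T. ✓
w2: successors {w5, w6}; p there: w5:T, w6:T. ✓
w3: successors {w1, w2, w3}; p there: w1:T, w2:F, w3:T. ✗
w4: successors {w1, w2, w4}; p there: w1:T, w2:F, w4:T. ✗
w5: successors {w0, w2, w5, w6}; p there: w0:F, w2:F, w5:T, w6:T. ✗
w6: no successors, so □p holds vacuously. ✓
Satisfying worlds: {w1, w2, w6}.
So □p fails at the other 4 worlds.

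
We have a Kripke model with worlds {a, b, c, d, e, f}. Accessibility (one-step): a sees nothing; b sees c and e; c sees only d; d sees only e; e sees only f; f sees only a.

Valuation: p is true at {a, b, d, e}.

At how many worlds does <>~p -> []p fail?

a: <>~p is F, []p is T. ✓
b: <>~p is T, []p is F. ✗
c: <>~p is F, []p is T. ✓
d: <>~p is F, []p is T. ✓
e: <>~p is T, []p is F. ✗
f: <>~p is F, []p is T. ✓
Satisfying worlds: {a, c, d, f}.
So <>~p -> []p fails at the other 2 worlds.

2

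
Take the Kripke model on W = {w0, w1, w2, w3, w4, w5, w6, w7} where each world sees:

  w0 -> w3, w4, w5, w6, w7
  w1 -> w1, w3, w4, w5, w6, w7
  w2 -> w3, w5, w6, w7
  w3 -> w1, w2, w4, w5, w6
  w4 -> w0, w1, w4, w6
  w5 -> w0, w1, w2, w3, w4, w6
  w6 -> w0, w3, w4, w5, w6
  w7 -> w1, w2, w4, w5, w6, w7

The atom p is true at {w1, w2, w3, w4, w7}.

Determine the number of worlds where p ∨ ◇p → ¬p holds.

w0: p ∨ ◇p is T, ¬p is T. ✓
w1: p ∨ ◇p is T, ¬p is F. ✗
w2: p ∨ ◇p is T, ¬p is F. ✗
w3: p ∨ ◇p is T, ¬p is F. ✗
w4: p ∨ ◇p is T, ¬p is F. ✗
w5: p ∨ ◇p is T, ¬p is T. ✓
w6: p ∨ ◇p is T, ¬p is T. ✓
w7: p ∨ ◇p is T, ¬p is F. ✗
Satisfying worlds: {w0, w5, w6}.

3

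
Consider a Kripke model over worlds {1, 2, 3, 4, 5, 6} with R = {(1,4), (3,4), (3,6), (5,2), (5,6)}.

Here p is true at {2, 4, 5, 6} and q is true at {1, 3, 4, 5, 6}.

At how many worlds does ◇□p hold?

1: successors {4}; □p there: 4:T. ✓
2: no successors, so ◇□p fails. ✗
3: successors {4, 6}; □p there: 4:T, 6:T. ✓
4: no successors, so ◇□p fails. ✗
5: successors {2, 6}; □p there: 2:T, 6:T. ✓
6: no successors, so ◇□p fails. ✗
Satisfying worlds: {1, 3, 5}.

3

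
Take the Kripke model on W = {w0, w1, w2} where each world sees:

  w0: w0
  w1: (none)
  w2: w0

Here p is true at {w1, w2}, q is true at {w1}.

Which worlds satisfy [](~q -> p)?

{w1}

w0: successors {w0}; ~q -> p there: w0:F. ✗
w1: no successors, so [](~q -> p) holds vacuously. ✓
w2: successors {w0}; ~q -> p there: w0:F. ✗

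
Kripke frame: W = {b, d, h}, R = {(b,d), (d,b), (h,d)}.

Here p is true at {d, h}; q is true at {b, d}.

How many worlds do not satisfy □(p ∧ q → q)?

b: successors {d}; p ∧ q → q there: d:T. ✓
d: successors {b}; p ∧ q → q there: b:T. ✓
h: successors {d}; p ∧ q → q there: d:T. ✓
Satisfying worlds: {b, d, h}.
So □(p ∧ q → q) fails at the other 0 worlds.

0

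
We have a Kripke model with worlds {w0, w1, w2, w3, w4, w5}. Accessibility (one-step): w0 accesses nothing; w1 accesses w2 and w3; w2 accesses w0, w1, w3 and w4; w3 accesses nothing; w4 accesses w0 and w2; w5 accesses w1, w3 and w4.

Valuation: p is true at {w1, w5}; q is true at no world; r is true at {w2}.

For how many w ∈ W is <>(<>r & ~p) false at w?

w0: no successors, so <>(<>r & ~p) fails. ✗
w1: successors {w2, w3}; <>r & ~p there: w2:F, w3:F. ✗
w2: successors {w0, w1, w3, w4}; <>r & ~p there: w0:F, w1:F, w3:F, w4:T. ✓
w3: no successors, so <>(<>r & ~p) fails. ✗
w4: successors {w0, w2}; <>r & ~p there: w0:F, w2:F. ✗
w5: successors {w1, w3, w4}; <>r & ~p there: w1:F, w3:F, w4:T. ✓
Satisfying worlds: {w2, w5}.
So <>(<>r & ~p) fails at the other 4 worlds.

4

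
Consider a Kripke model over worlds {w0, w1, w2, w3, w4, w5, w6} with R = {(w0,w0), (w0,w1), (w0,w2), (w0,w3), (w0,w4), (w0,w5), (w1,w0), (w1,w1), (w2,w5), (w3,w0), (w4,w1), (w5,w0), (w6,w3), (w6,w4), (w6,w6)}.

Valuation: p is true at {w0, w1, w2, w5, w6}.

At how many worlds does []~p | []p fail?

2

w0: []~p is F, []p is F. ✗
w1: []~p is F, []p is T. ✓
w2: []~p is F, []p is T. ✓
w3: []~p is F, []p is T. ✓
w4: []~p is F, []p is T. ✓
w5: []~p is F, []p is T. ✓
w6: []~p is F, []p is F. ✗
Satisfying worlds: {w1, w2, w3, w4, w5}.
So []~p | []p fails at the other 2 worlds.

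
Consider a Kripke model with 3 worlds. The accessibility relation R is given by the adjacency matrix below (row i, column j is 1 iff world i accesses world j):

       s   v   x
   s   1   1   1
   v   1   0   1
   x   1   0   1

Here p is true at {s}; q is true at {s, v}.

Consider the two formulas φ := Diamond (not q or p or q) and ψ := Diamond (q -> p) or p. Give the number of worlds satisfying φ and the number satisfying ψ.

3 and 3

For Diamond (not q or p or q):
s: successors {s, v, x}; not q or p or q there: s:T, v:T, x:T. ✓
v: successors {s, x}; not q or p or q there: s:T, x:T. ✓
x: successors {s, x}; not q or p or q there: s:T, x:T. ✓
— 3 worlds.
For Diamond (q -> p) or p:
s: Diamond (q -> p) is T, p is T. ✓
v: Diamond (q -> p) is T, p is F. ✓
x: Diamond (q -> p) is T, p is F. ✓
— 3 worlds.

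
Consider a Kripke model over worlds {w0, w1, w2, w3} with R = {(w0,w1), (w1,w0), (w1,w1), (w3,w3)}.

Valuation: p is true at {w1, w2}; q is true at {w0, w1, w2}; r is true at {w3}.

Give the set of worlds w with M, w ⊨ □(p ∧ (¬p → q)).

w0: successors {w1}; p ∧ (¬p → q) there: w1:T. ✓
w1: successors {w0, w1}; p ∧ (¬p → q) there: w0:F, w1:T. ✗
w2: no successors, so □(p ∧ (¬p → q)) holds vacuously. ✓
w3: successors {w3}; p ∧ (¬p → q) there: w3:F. ✗

{w0, w2}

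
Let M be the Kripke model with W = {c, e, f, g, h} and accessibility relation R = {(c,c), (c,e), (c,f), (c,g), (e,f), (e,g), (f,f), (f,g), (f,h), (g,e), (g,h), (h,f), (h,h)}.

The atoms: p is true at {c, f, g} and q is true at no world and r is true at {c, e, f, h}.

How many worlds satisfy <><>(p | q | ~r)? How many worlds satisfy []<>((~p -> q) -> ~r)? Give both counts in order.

5 and 5

For <><>(p | q | ~r):
c: successors {c, e, f, g}; <>(p | q | ~r) there: c:T, e:T, f:T, g:F. ✓
e: successors {f, g}; <>(p | q | ~r) there: f:T, g:F. ✓
f: successors {f, g, h}; <>(p | q | ~r) there: f:T, g:F, h:T. ✓
g: successors {e, h}; <>(p | q | ~r) there: e:T, h:T. ✓
h: successors {f, h}; <>(p | q | ~r) there: f:T, h:T. ✓
— 5 worlds.
For []<>((~p -> q) -> ~r):
c: successors {c, e, f, g}; <>((~p -> q) -> ~r) there: c:T, e:T, f:T, g:T. ✓
e: successors {f, g}; <>((~p -> q) -> ~r) there: f:T, g:T. ✓
f: successors {f, g, h}; <>((~p -> q) -> ~r) there: f:T, g:T, h:T. ✓
g: successors {e, h}; <>((~p -> q) -> ~r) there: e:T, h:T. ✓
h: successors {f, h}; <>((~p -> q) -> ~r) there: f:T, h:T. ✓
— 5 worlds.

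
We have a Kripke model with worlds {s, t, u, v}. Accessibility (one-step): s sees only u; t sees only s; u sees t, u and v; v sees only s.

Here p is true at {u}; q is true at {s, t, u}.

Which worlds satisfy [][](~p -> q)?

s: successors {u}; [](~p -> q) there: u:F. ✗
t: successors {s}; [](~p -> q) there: s:T. ✓
u: successors {t, u, v}; [](~p -> q) there: t:T, u:F, v:T. ✗
v: successors {s}; [](~p -> q) there: s:T. ✓

{t, v}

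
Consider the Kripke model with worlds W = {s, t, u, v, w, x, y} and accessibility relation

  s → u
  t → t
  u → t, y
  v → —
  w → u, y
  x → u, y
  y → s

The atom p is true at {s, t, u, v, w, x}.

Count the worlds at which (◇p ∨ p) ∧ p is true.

s: ◇p ∨ p is T, p is T. ✓
t: ◇p ∨ p is T, p is T. ✓
u: ◇p ∨ p is T, p is T. ✓
v: ◇p ∨ p is T, p is T. ✓
w: ◇p ∨ p is T, p is T. ✓
x: ◇p ∨ p is T, p is T. ✓
y: ◇p ∨ p is T, p is F. ✗
Satisfying worlds: {s, t, u, v, w, x}.

6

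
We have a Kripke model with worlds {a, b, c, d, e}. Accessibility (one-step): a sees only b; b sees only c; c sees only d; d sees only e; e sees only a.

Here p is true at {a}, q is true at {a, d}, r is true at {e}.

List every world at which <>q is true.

a: successors {b}; q there: b:F. ✗
b: successors {c}; q there: c:F. ✗
c: successors {d}; q there: d:T. ✓
d: successors {e}; q there: e:F. ✗
e: successors {a}; q there: a:T. ✓

{c, e}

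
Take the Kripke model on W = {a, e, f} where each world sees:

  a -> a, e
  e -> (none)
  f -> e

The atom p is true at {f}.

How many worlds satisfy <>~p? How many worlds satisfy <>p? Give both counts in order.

2 and 0

For <>~p:
a: successors {a, e}; ~p there: a:T, e:T. ✓
e: no successors, so <>~p fails. ✗
f: successors {e}; ~p there: e:T. ✓
— 2 worlds.
For <>p:
a: successors {a, e}; p there: a:F, e:F. ✗
e: no successors, so <>p fails. ✗
f: successors {e}; p there: e:F. ✗
— 0 worlds.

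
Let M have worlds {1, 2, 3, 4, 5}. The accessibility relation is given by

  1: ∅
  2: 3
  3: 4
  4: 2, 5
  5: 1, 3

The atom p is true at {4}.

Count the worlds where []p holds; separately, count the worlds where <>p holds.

For []p:
1: no successors, so []p holds vacuously. ✓
2: successors {3}; p there: 3:F. ✗
3: successors {4}; p there: 4:T. ✓
4: successors {2, 5}; p there: 2:F, 5:F. ✗
5: successors {1, 3}; p there: 1:F, 3:F. ✗
— 2 worlds.
For <>p:
1: no successors, so <>p fails. ✗
2: successors {3}; p there: 3:F. ✗
3: successors {4}; p there: 4:T. ✓
4: successors {2, 5}; p there: 2:F, 5:F. ✗
5: successors {1, 3}; p there: 1:F, 3:F. ✗
— 1 world.

2 and 1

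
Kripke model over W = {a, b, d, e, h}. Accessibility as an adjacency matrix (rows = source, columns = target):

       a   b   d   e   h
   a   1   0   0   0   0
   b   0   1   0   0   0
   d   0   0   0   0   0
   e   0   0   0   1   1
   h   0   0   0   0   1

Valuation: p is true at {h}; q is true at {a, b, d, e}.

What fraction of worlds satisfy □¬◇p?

3/5

a: successors {a}; ¬◇p there: a:T. ✓
b: successors {b}; ¬◇p there: b:T. ✓
d: no successors, so □¬◇p holds vacuously. ✓
e: successors {e, h}; ¬◇p there: e:F, h:F. ✗
h: successors {h}; ¬◇p there: h:F. ✗
That's 3 of 5 worlds, so 3/5.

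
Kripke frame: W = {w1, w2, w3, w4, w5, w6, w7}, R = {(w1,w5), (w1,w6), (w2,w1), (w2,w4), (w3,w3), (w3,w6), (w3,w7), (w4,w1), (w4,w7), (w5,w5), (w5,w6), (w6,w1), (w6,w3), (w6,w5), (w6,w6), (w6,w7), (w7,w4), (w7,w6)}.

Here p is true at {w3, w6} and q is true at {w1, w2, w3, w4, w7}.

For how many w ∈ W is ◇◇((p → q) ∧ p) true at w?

w1: successors {w5, w6}; ◇((p → q) ∧ p) there: w5:F, w6:T. ✓
w2: successors {w1, w4}; ◇((p → q) ∧ p) there: w1:F, w4:F. ✗
w3: successors {w3, w6, w7}; ◇((p → q) ∧ p) there: w3:T, w6:T, w7:F. ✓
w4: successors {w1, w7}; ◇((p → q) ∧ p) there: w1:F, w7:F. ✗
w5: successors {w5, w6}; ◇((p → q) ∧ p) there: w5:F, w6:T. ✓
w6: successors {w1, w3, w5, w6, w7}; ◇((p → q) ∧ p) there: w1:F, w3:T, w5:F, w6:T, w7:F. ✓
w7: successors {w4, w6}; ◇((p → q) ∧ p) there: w4:F, w6:T. ✓
Satisfying worlds: {w1, w3, w5, w6, w7}.

5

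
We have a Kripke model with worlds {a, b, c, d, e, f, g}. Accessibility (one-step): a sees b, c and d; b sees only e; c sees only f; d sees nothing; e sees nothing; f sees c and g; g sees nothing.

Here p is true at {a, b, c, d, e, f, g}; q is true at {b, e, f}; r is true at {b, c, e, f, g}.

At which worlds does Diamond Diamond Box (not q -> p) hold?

a: successors {b, c, d}; Diamond Box (not q -> p) there: b:T, c:T, d:F. ✓
b: successors {e}; Diamond Box (not q -> p) there: e:F. ✗
c: successors {f}; Diamond Box (not q -> p) there: f:T. ✓
d: no successors, so Diamond Diamond Box (not q -> p) fails. ✗
e: no successors, so Diamond Diamond Box (not q -> p) fails. ✗
f: successors {c, g}; Diamond Box (not q -> p) there: c:T, g:F. ✓
g: no successors, so Diamond Diamond Box (not q -> p) fails. ✗

{a, c, f}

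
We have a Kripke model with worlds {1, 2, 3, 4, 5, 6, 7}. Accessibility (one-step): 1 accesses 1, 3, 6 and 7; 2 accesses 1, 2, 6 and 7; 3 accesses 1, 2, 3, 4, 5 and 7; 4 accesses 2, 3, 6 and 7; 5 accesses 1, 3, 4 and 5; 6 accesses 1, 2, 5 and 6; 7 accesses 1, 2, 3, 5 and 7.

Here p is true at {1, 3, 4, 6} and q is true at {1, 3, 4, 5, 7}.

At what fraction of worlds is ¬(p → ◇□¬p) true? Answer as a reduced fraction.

4/7

1: p → ◇□¬p is F. ✓
2: p → ◇□¬p is T. ✗
3: p → ◇□¬p is F. ✓
4: p → ◇□¬p is F. ✓
5: p → ◇□¬p is T. ✗
6: p → ◇□¬p is F. ✓
7: p → ◇□¬p is T. ✗
That's 4 of 7 worlds, so 4/7.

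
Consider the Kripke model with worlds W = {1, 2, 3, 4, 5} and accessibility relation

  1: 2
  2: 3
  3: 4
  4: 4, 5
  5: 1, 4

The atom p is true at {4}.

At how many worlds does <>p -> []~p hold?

1: <>p is F, []~p is T. ✓
2: <>p is F, []~p is T. ✓
3: <>p is T, []~p is F. ✗
4: <>p is T, []~p is F. ✗
5: <>p is T, []~p is F. ✗
Satisfying worlds: {1, 2}.

2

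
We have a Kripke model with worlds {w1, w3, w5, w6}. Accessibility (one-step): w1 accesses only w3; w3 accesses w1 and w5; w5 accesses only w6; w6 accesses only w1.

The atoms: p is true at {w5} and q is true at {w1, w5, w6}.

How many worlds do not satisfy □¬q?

3

w1: successors {w3}; ¬q there: w3:T. ✓
w3: successors {w1, w5}; ¬q there: w1:F, w5:F. ✗
w5: successors {w6}; ¬q there: w6:F. ✗
w6: successors {w1}; ¬q there: w1:F. ✗
Satisfying worlds: {w1}.
So □¬q fails at the other 3 worlds.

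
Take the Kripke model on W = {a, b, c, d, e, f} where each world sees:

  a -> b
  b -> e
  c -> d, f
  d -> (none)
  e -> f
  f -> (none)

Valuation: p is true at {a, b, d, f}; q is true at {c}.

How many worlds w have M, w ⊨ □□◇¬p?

4

a: successors {b}; □◇¬p there: b:F. ✗
b: successors {e}; □◇¬p there: e:F. ✗
c: successors {d, f}; □◇¬p there: d:T, f:T. ✓
d: no successors, so □□◇¬p holds vacuously. ✓
e: successors {f}; □◇¬p there: f:T. ✓
f: no successors, so □□◇¬p holds vacuously. ✓
Satisfying worlds: {c, d, e, f}.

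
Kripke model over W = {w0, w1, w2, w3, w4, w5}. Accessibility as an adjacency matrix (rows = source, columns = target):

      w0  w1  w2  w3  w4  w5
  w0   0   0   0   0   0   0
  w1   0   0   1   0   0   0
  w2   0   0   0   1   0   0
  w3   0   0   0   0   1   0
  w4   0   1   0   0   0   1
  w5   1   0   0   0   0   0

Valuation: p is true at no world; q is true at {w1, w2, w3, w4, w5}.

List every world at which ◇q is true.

w0: no successors, so ◇q fails. ✗
w1: successors {w2}; q there: w2:T. ✓
w2: successors {w3}; q there: w3:T. ✓
w3: successors {w4}; q there: w4:T. ✓
w4: successors {w1, w5}; q there: w1:T, w5:T. ✓
w5: successors {w0}; q there: w0:F. ✗

{w1, w2, w3, w4}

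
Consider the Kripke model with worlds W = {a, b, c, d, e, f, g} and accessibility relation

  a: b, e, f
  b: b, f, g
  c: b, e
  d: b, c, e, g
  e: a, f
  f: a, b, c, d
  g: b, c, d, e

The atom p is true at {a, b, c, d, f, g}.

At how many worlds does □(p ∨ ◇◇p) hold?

7

a: successors {b, e, f}; p ∨ ◇◇p there: b:T, e:T, f:T. ✓
b: successors {b, f, g}; p ∨ ◇◇p there: b:T, f:T, g:T. ✓
c: successors {b, e}; p ∨ ◇◇p there: b:T, e:T. ✓
d: successors {b, c, e, g}; p ∨ ◇◇p there: b:T, c:T, e:T, g:T. ✓
e: successors {a, f}; p ∨ ◇◇p there: a:T, f:T. ✓
f: successors {a, b, c, d}; p ∨ ◇◇p there: a:T, b:T, c:T, d:T. ✓
g: successors {b, c, d, e}; p ∨ ◇◇p there: b:T, c:T, d:T, e:T. ✓
Satisfying worlds: {a, b, c, d, e, f, g}.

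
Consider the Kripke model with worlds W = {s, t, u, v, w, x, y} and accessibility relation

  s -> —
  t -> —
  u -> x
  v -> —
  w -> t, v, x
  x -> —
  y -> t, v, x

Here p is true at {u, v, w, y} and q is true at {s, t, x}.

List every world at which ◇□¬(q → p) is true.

s: no successors, so ◇□¬(q → p) fails. ✗
t: no successors, so ◇□¬(q → p) fails. ✗
u: successors {x}; □¬(q → p) there: x:T. ✓
v: no successors, so ◇□¬(q → p) fails. ✗
w: successors {t, v, x}; □¬(q → p) there: t:T, v:T, x:T. ✓
x: no successors, so ◇□¬(q → p) fails. ✗
y: successors {t, v, x}; □¬(q → p) there: t:T, v:T, x:T. ✓

{u, w, y}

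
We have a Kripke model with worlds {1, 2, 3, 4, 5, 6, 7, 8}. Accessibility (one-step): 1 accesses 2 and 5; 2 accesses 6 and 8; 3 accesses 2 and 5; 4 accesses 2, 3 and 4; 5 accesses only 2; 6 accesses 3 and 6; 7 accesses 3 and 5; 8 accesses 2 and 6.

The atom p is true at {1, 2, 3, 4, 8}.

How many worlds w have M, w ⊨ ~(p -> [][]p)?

1: p -> [][]p is F. ✓
2: p -> [][]p is F. ✓
3: p -> [][]p is F. ✓
4: p -> [][]p is F. ✓
5: p -> [][]p is T. ✗
6: p -> [][]p is T. ✗
7: p -> [][]p is T. ✗
8: p -> [][]p is F. ✓
Satisfying worlds: {1, 2, 3, 4, 8}.

5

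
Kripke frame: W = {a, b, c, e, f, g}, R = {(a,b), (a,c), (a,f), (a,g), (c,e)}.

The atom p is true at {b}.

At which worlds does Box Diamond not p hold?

{b, e, f, g}

a: successors {b, c, f, g}; Diamond not p there: b:F, c:T, f:F, g:F. ✗
b: no successors, so Box Diamond not p holds vacuously. ✓
c: successors {e}; Diamond not p there: e:F. ✗
e: no successors, so Box Diamond not p holds vacuously. ✓
f: no successors, so Box Diamond not p holds vacuously. ✓
g: no successors, so Box Diamond not p holds vacuously. ✓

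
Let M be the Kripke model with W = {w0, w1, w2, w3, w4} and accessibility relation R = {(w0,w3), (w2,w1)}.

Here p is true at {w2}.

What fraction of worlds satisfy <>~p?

w0: successors {w3}; ~p there: w3:T. ✓
w1: no successors, so <>~p fails. ✗
w2: successors {w1}; ~p there: w1:T. ✓
w3: no successors, so <>~p fails. ✗
w4: no successors, so <>~p fails. ✗
That's 2 of 5 worlds, so 2/5.

2/5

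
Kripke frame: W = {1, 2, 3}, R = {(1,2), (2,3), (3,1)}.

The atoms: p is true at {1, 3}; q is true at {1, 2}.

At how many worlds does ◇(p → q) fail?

1: successors {2}; p → q there: 2:T. ✓
2: successors {3}; p → q there: 3:F. ✗
3: successors {1}; p → q there: 1:T. ✓
Satisfying worlds: {1, 3}.
So ◇(p → q) fails at the other 1 world.

1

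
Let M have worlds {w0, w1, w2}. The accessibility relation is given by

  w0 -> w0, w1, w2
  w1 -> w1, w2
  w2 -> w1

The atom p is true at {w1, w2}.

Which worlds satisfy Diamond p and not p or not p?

{w0}

w0: Diamond p and not p is T, not p is T. ✓
w1: Diamond p and not p is F, not p is F. ✗
w2: Diamond p and not p is F, not p is F. ✗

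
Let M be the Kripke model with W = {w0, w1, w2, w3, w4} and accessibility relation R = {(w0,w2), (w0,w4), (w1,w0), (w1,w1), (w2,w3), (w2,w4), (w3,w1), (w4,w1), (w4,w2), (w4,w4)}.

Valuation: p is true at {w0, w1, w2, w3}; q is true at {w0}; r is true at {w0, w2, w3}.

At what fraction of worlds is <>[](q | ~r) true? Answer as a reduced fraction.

w0: successors {w2, w4}; [](q | ~r) there: w2:F, w4:F. ✗
w1: successors {w0, w1}; [](q | ~r) there: w0:F, w1:T. ✓
w2: successors {w3, w4}; [](q | ~r) there: w3:T, w4:F. ✓
w3: successors {w1}; [](q | ~r) there: w1:T. ✓
w4: successors {w1, w2, w4}; [](q | ~r) there: w1:T, w2:F, w4:F. ✓
That's 4 of 5 worlds, so 4/5.

4/5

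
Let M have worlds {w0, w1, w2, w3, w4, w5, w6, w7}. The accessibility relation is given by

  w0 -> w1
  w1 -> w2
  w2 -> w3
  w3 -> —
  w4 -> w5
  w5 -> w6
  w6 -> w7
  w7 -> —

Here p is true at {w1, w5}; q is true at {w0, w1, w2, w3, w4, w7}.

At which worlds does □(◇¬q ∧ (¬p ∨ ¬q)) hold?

{w3, w4, w7}

w0: successors {w1}; ◇¬q ∧ (¬p ∨ ¬q) there: w1:F. ✗
w1: successors {w2}; ◇¬q ∧ (¬p ∨ ¬q) there: w2:F. ✗
w2: successors {w3}; ◇¬q ∧ (¬p ∨ ¬q) there: w3:F. ✗
w3: no successors, so □(◇¬q ∧ (¬p ∨ ¬q)) holds vacuously. ✓
w4: successors {w5}; ◇¬q ∧ (¬p ∨ ¬q) there: w5:T. ✓
w5: successors {w6}; ◇¬q ∧ (¬p ∨ ¬q) there: w6:F. ✗
w6: successors {w7}; ◇¬q ∧ (¬p ∨ ¬q) there: w7:F. ✗
w7: no successors, so □(◇¬q ∧ (¬p ∨ ¬q)) holds vacuously. ✓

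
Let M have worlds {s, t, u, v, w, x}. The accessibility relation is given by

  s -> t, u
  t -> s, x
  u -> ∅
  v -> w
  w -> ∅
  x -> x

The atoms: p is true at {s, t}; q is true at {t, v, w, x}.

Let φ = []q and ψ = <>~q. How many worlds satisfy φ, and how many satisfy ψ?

4 and 2

For []q:
s: successors {t, u}; q there: t:T, u:F. ✗
t: successors {s, x}; q there: s:F, x:T. ✗
u: no successors, so []q holds vacuously. ✓
v: successors {w}; q there: w:T. ✓
w: no successors, so []q holds vacuously. ✓
x: successors {x}; q there: x:T. ✓
— 4 worlds.
For <>~q:
s: successors {t, u}; ~q there: t:F, u:T. ✓
t: successors {s, x}; ~q there: s:T, x:F. ✓
u: no successors, so <>~q fails. ✗
v: successors {w}; ~q there: w:F. ✗
w: no successors, so <>~q fails. ✗
x: successors {x}; ~q there: x:F. ✗
— 2 worlds.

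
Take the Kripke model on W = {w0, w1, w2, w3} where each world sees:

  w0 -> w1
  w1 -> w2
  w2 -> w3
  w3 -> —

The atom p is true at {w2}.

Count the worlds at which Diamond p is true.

w0: successors {w1}; p there: w1:F. ✗
w1: successors {w2}; p there: w2:T. ✓
w2: successors {w3}; p there: w3:F. ✗
w3: no successors, so Diamond p fails. ✗
Satisfying worlds: {w1}.

1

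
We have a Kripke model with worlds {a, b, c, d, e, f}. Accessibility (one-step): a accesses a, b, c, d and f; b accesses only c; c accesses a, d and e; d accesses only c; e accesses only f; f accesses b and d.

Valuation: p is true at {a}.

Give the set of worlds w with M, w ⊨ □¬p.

{b, d, e, f}

a: successors {a, b, c, d, f}; ¬p there: a:F, b:T, c:T, d:T, f:T. ✗
b: successors {c}; ¬p there: c:T. ✓
c: successors {a, d, e}; ¬p there: a:F, d:T, e:T. ✗
d: successors {c}; ¬p there: c:T. ✓
e: successors {f}; ¬p there: f:T. ✓
f: successors {b, d}; ¬p there: b:T, d:T. ✓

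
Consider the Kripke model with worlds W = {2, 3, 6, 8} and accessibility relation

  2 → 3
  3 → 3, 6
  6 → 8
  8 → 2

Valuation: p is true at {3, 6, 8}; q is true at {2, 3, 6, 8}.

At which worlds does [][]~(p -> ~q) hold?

2: successors {3}; []~(p -> ~q) there: 3:T. ✓
3: successors {3, 6}; []~(p -> ~q) there: 3:T, 6:T. ✓
6: successors {8}; []~(p -> ~q) there: 8:F. ✗
8: successors {2}; []~(p -> ~q) there: 2:T. ✓

{2, 3, 8}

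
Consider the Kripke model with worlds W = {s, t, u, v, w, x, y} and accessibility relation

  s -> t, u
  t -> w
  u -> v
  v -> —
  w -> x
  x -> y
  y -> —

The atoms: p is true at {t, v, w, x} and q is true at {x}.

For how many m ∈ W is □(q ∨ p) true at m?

5

s: successors {t, u}; q ∨ p there: t:T, u:F. ✗
t: successors {w}; q ∨ p there: w:T. ✓
u: successors {v}; q ∨ p there: v:T. ✓
v: no successors, so □(q ∨ p) holds vacuously. ✓
w: successors {x}; q ∨ p there: x:T. ✓
x: successors {y}; q ∨ p there: y:F. ✗
y: no successors, so □(q ∨ p) holds vacuously. ✓
Satisfying worlds: {t, u, v, w, y}.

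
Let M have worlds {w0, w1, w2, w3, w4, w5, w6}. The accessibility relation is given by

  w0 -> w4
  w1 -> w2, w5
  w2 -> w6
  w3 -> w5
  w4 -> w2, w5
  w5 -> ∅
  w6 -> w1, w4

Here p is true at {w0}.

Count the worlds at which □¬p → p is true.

w0: □¬p is T, p is T. ✓
w1: □¬p is T, p is F. ✗
w2: □¬p is T, p is F. ✗
w3: □¬p is T, p is F. ✗
w4: □¬p is T, p is F. ✗
w5: □¬p is T, p is F. ✗
w6: □¬p is T, p is F. ✗
Satisfying worlds: {w0}.

1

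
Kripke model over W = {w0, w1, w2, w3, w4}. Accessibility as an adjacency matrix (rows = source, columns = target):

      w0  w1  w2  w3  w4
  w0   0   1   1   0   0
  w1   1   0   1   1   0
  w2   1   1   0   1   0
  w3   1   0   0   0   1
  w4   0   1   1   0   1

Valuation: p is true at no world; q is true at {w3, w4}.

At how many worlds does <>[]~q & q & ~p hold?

w0: <>[]~q is F, q & ~p is F. ✗
w1: <>[]~q is T, q & ~p is F. ✗
w2: <>[]~q is T, q & ~p is F. ✗
w3: <>[]~q is T, q & ~p is T. ✓
w4: <>[]~q is F, q & ~p is T. ✗
Satisfying worlds: {w3}.

1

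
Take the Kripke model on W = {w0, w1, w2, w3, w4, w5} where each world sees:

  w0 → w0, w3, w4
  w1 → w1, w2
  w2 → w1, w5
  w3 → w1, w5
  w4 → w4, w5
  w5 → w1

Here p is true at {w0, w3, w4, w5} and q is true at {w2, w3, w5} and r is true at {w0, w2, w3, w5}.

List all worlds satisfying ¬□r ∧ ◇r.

{w0, w1, w2, w3, w4}

w0: ¬□r is T, ◇r is T. ✓
w1: ¬□r is T, ◇r is T. ✓
w2: ¬□r is T, ◇r is T. ✓
w3: ¬□r is T, ◇r is T. ✓
w4: ¬□r is T, ◇r is T. ✓
w5: ¬□r is T, ◇r is F. ✗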